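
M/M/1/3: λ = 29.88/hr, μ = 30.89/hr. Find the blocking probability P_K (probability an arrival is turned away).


ρ = λ/μ = 29.88/30.89 = 0.9673
P_K = (1−ρ)ρ^K/(1−ρ^(K+1)) = (0.03270·0.905082)/(1 − 0.875489)
= 0.029593/0.124511 = 0.237675

Final: 0.237675


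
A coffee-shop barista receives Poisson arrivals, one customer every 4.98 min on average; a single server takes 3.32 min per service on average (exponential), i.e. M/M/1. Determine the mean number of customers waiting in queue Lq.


λ = 60/4.98 = 12.0482 /hr
μ = 60/3.32 = 18.0723 /hr
ρ = λ/μ = 12.0482/18.0723 = 0.6667
Lq = ρ²/(1−ρ) = 0.4444/0.3333 = 1.3333

Final: 1.3333


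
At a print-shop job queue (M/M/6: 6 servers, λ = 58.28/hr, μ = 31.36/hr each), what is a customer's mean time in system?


a = 1.8584; ρ = 0.3097; P₀ = 0.155772
Lq = P₀·a^c·ρ/(c!(1−ρ)²) = 0.005794
Wq = Lq/λ = 0.005794/58.28 = 0.00009942 hr
W = Wq + 1/μ = 0.00009942 + 0.03189 = 0.03199 hr

Final: 0.03199 hr


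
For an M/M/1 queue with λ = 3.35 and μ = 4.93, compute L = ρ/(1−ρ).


ρ = λ/μ = 3.35/4.93 = 0.6795
L = ρ/(1−ρ) = 0.6795/(1 − 0.6795) = 0.6795/0.3205 = 2.1203

Final: 2.1203


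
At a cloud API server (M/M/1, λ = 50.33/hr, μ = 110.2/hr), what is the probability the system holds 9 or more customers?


ρ = 50.33/110.2 = 0.4567
P(N ≥ n) = ρ^n = 0.4567^9 = 0.0008646

Final: 0.0008646


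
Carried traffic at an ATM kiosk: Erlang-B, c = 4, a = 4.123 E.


B(4,4.123) = 0.322417 (Erlang-B)
Carried load = a(1 − B) = 4.123·(1 − 0.322417) = 4.123·0.677583 = 2.7937 E

Final: 2.7937 Erlangs


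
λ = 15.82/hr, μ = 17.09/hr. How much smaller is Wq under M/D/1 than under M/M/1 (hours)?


ρ = 15.82/17.09 = 0.9257
Wq(M/M/1) = ρ/(μ−λ) = 0.9257/1.27 = 0.72889 hr
Wq(M/D/1) = ρ/(2(μ−λ)) = 0.36444 hr
Savings = 0.72889 − 0.36444 = 0.36444 hr

Final: 0.36444 hr


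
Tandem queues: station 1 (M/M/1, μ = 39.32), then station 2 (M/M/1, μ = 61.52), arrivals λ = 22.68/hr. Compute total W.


Each node sees arrival rate λ = 22.68/hr (tandem ⇒ throughput preserved).
W₁ = 1/(μ₁−λ) = 1/(39.32−22.68) = 0.06010 hr
W₂ = 1/(μ₂−λ) = 1/(61.52−22.68) = 0.02575 hr
W_total = W₁ + W₂ = 0.06010 + 0.02575 = 0.08584 hr

Final: 0.08584 hr


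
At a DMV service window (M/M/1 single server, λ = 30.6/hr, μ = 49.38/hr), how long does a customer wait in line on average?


ρ = 30.6/49.38 = 0.6197
Wq = ρ/(μ−λ) = 0.6197/(49.38 − 30.6) = 0.6197/18.78 = 0.03300 hr

Final: 0.03300 hr


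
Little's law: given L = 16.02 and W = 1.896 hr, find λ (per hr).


λ = L/W = 16.02/1.896 = 8.4494 /hr

Final: 8.4494 /hr


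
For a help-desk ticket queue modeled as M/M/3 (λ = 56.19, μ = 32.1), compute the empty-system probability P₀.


a = λ/μ = 56.19/32.1 = 1.7505; ρ = a/c = 0.5835
Σ_{k=0}^{2} a^k/k! (terms k=0..2) = 1.00000 + 1.75047 + 1.53207 = 4.28254
Tail: a^3/(3!(1−ρ)) = 5.36367/(6·0.4165) = 2.14627
P₀ = 1/(4.28254 + 2.14627) = 1/6.42881 = 0.155550

Final: 0.155550


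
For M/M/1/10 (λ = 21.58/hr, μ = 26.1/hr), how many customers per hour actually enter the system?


ρ = 0.8268; P_K = (1−ρ)ρ^10/(1−ρ^11) = 0.029501
λ_eff = λ(1 − P_K) = 21.58·(1 − 0.029501) = 21.58·0.970499 = 20.9434 /hr

Final: 20.9434 /hr


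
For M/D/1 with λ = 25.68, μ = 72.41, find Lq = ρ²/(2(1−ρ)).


ρ = 25.68/72.41 = 0.3546
M/D/1: Lq = ρ²/(2(1−ρ)) = 0.1258/(2·0.6454) = 0.09745

Final: 0.09745


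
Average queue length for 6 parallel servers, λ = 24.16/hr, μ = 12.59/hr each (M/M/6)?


a = λ/μ = 1.9190; ρ = a/6 = 0.3198
P₀ = 0.146587
Lq = P₀·a^c·ρ / (c!·(1−ρ)²) = 0.146587·49.93755·0.3198/(720·0.46263)
= 0.007029

Final: 0.007029


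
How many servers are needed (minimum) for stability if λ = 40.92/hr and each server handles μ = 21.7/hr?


Stability requires cμ > λ ⇔ c > λ/μ.
λ/μ = 40.92/21.7 = 1.8857
Minimum integer c = ⌊1.8857⌋ + 1 = 2
Check: 2·21.7 = 43.40 > 40.92, while 1·21.7 = 21.70 ≤ 40.92

Final: 2 servers


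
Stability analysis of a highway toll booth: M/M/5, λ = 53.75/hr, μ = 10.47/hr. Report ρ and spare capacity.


Total capacity cμ = 5·10.47 = 52.35/hr
ρ = λ/(cμ) = 53.75/52.35 = 1.0267
Stable ⇔ ρ < 1: NO
Spare capacity = cμ − λ = 52.35 − 53.75 = -1.40/hr

Final: ρ = 1.0267; unstable; margin = -1.40/hr


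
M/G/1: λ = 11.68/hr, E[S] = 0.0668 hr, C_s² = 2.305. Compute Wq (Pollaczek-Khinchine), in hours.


ρ = λ·E[S] = 11.68·0.0668 = 0.7802
E[S²] = E[S]²(1+C_s²) = 0.0668²·(1+2.305) = 0.014748
Wq = λ·E[S²]/(2(1−ρ)) = 11.68·0.014748/(2·0.2198) = 0.39188 hr

Final: 0.39188 hr


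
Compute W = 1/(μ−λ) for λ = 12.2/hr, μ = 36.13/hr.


W = 1/(μ−λ) = 1/(36.13 − 12.2) = 1/23.93 = 0.04179 hr

Final: 0.04179 hr


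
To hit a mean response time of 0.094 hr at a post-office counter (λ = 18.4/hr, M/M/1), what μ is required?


W = 1/(μ−λ) ⇒ μ − λ = 1/W = 1/0.094 = 10.6383
μ = λ + 1/W = 18.4 + 10.6383 = 29.0383 per hr

Final: 29.0383 /hr


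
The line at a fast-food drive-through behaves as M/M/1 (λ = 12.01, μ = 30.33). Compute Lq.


ρ = 12.01/30.33 = 0.3960
Lq = ρ²/(1−ρ) = 0.1568/0.6040 = 0.2596

Final: 0.2596


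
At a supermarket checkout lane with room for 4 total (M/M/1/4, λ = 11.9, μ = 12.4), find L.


ρ = 11.9/12.4 = 0.9597
L = ρ[1 − (K+1)ρ^K + Kρ^(K+1)] / [(1−ρ)(1−ρ^(K+1))]
Numerator: 0.9597·(1 − 5·0.848206 + 4·0.814004) = 0.014383
Denominator: (0.04032)·(0.185996) = 0.007500
L = 0.014383/0.007500 = 1.9177

Final: 1.9177


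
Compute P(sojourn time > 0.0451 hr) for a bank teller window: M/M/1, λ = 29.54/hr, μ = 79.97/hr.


W ~ Exponential(μ−λ) for M/M/1.
μ − λ = 79.97 − 29.54 = 50.4300
P(W > t) = e^{−(μ−λ)t} = e^{−2.2744} = 0.102859

Final: 0.102859


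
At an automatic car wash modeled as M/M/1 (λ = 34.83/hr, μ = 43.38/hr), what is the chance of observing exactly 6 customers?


ρ = 34.83/43.38 = 0.8029
P_n = (1−ρ)·ρ^n = (1 − 0.8029)·0.8029^6 = 0.1971·0.267907 = 0.052803

Final: 0.052803


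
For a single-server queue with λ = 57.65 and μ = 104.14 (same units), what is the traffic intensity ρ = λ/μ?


ρ = λ/μ = 57.65/104.14 = 0.5536

Final: 0.5536


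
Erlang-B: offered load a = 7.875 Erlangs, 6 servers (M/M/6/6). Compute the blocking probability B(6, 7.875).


B(c,a) = (a^c/c!) / Σ_{k=0}^{c} a^k/k!
a^6/6! = 331.261435
Σ terms (k=0..6): 1.00000 + 7.87500 + 31.00781 + 81.39551 + 160.24741 + 252.38966 + 331.26143 = 865.176825
B = 331.261435/865.176825 = 0.382883

Final: 0.382883


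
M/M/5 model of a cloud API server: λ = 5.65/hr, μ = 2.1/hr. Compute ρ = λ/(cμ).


ρ = λ/(cμ) = 5.65/(5·2.1) = 5.65/10.50 = 0.5381

Final: 0.5381


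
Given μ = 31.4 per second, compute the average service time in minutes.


Mean service time = 1/μ = 1/31.4 second = 0.03185 second
In minutes: 0.03185 × 0.0166667 = 0.0005308 min

Final: 0.0005308 min


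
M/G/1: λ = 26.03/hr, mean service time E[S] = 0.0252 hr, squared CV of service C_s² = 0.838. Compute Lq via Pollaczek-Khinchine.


ρ = λ·E[S] = 26.03·0.0252 = 0.6560
Lq = ρ²(1+C_s²)/(2(1−ρ)) = 0.4303·(1+0.838)/(2·0.3440)
= 0.4303·1.8380/0.6881 = 1.14935

Final: 1.14935


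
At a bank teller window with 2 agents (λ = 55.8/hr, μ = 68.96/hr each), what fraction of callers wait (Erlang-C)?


a = λ/μ = 0.8092; ρ = a/2 = 0.4046
P₀ = 0.423911 (from M/M/c formula)
C(c,a) = [a^c/(c!(1−ρ))]·P₀ = [0.65475/(2·0.5954)]·0.423911
= 0.54982·0.423911 = 0.233076

Final: 0.233076


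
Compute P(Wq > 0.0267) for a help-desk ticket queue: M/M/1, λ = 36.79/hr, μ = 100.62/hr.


ρ = 36.79/100.62 = 0.3656
P(Wq > t) = ρ·e^{−(μ−λ)t} = 0.3656·e^{−1.7043}
= 0.3656·0.181907 = 0.066511

Final: 0.066511


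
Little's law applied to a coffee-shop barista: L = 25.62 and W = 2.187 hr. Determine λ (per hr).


λ = L/W = 25.62/2.187 = 11.7147 /hr

Final: 11.7147 /hr


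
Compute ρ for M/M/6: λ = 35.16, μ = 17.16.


ρ = λ/(cμ) = 35.16/(6·17.16) = 35.16/102.96 = 0.3415

Final: 0.3415


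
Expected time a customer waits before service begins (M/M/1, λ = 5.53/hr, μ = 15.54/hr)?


ρ = 5.53/15.54 = 0.3559
Wq = ρ/(μ−λ) = 0.3559/(15.54 − 5.53) = 0.3559/10.01 = 0.03555 hr

Final: 0.03555 hr


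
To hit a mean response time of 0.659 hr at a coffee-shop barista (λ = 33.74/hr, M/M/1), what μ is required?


W = 1/(μ−λ) ⇒ μ − λ = 1/W = 1/0.659 = 1.5175
μ = λ + 1/W = 33.74 + 1.5175 = 35.2575 per hr

Final: 35.2575 /hr


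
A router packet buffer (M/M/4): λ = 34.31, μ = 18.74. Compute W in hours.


a = 1.8308; ρ = 0.4577; P₀ = 0.156422
Lq = P₀·a^c·ρ/(c!(1−ρ)²) = 0.11398
Wq = Lq/λ = 0.11398/34.31 = 0.003322 hr
W = Wq + 1/μ = 0.003322 + 0.05336 = 0.05668 hr

Final: 0.05668 hr


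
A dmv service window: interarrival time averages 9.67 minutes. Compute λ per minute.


λ = 1/(interarrival time) in consistent units.
1 minute = 1 min, so λ = 1/9.67 = 0.1034 per minute

Final: 0.1034 /min


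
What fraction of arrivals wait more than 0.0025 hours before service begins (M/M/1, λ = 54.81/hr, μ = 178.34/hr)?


ρ = 54.81/178.34 = 0.3073
P(Wq > t) = ρ·e^{−(μ−λ)t} = 0.3073·e^{−0.3088}
= 0.3073·0.734309 = 0.225678

Final: 0.225678


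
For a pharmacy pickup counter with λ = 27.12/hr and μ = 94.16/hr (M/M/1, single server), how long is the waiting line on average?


ρ = 27.12/94.16 = 0.2880
Lq = ρ²/(1−ρ) = 0.08296/0.7120 = 0.1165

Final: 0.1165


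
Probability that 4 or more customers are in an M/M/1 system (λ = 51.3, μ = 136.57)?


ρ = 51.3/136.57 = 0.3756
P(N ≥ n) = ρ^n = 0.3756^4 = 0.019909

Final: 0.019909


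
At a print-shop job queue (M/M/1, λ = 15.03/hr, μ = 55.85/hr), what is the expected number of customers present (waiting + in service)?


ρ = λ/μ = 15.03/55.85 = 0.2691
L = ρ/(1−ρ) = 0.2691/(1 − 0.2691) = 0.2691/0.7309 = 0.3682

Final: 0.3682


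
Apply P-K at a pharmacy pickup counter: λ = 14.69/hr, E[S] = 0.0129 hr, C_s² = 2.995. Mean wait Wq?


ρ = λ·E[S] = 14.69·0.0129 = 0.1895
E[S²] = E[S]²(1+C_s²) = 0.0129²·(1+2.995) = 0.0006648
Wq = λ·E[S²]/(2(1−ρ)) = 14.69·0.0006648/(2·0.8105) = 0.006025 hr

Final: 0.006025 hr


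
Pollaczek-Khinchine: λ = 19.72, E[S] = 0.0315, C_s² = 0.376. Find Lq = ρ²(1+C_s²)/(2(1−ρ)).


ρ = λ·E[S] = 19.72·0.0315 = 0.6212
Lq = ρ²(1+C_s²)/(2(1−ρ)) = 0.3859·(1+0.376)/(2·0.3788)
= 0.3859·1.3760/0.7576 = 0.70079

Final: 0.70079


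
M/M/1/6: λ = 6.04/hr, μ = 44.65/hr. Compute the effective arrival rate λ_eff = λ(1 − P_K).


ρ = 0.1353; P_K = (1−ρ)ρ^6/(1−ρ^7) = 0.000005299
λ_eff = λ(1 − P_K) = 6.04·(1 − 0.000005299) = 6.04·0.999995 = 6.0400 /hr

Final: 6.0400 /hr


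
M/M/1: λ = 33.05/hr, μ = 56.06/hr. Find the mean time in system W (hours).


W = 1/(μ−λ) = 1/(56.06 − 33.05) = 1/23.01 = 0.04346 hr

Final: 0.04346 hr


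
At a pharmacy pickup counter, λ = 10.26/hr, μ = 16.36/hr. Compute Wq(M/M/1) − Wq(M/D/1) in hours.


ρ = 10.26/16.36 = 0.6271
Wq(M/M/1) = ρ/(μ−λ) = 0.6271/6.10 = 0.10281 hr
Wq(M/D/1) = ρ/(2(μ−λ)) = 0.05140 hr
Savings = 0.10281 − 0.05140 = 0.05140 hr

Final: 0.05140 hr


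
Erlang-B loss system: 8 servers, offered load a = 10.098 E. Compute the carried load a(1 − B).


B(8,10.098) = 0.342882 (Erlang-B)
Carried load = a(1 − B) = 10.098·(1 − 0.342882) = 10.098·0.657118 = 6.6356 E

Final: 6.6356 Erlangs


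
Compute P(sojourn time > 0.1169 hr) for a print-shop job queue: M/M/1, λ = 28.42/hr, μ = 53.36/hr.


W ~ Exponential(μ−λ) for M/M/1.
μ − λ = 53.36 − 28.42 = 24.9400
P(W > t) = e^{−(μ−λ)t} = e^{−2.9155} = 0.054178

Final: 0.054178


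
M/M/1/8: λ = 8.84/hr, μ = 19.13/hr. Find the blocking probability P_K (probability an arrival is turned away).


ρ = λ/μ = 8.84/19.13 = 0.4621
P_K = (1−ρ)ρ^K/(1−ρ^(K+1)) = (0.5379·0.002079)/(1 − 0.0009608)
= 0.001118/0.999039 = 0.001119

Final: 0.001119


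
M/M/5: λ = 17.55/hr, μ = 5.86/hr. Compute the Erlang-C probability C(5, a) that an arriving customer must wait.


a = λ/μ = 2.9949; ρ = a/5 = 0.5990
P₀ = 0.046915 (from M/M/c formula)
C(c,a) = [a^c/(c!(1−ρ))]·P₀ = [240.93369/(120·0.4010)]·0.046915
= 5.00664·0.046915 = 0.234886

Final: 0.234886


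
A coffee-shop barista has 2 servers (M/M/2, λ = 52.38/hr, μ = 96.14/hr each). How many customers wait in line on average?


a = λ/μ = 0.5448; ρ = a/2 = 0.2724
P₀ = 0.571814
Lq = P₀·a^c·ρ / (c!·(1−ρ)²) = 0.571814·0.29684·0.2724/(2·0.52938)
= 0.04367

Final: 0.04367


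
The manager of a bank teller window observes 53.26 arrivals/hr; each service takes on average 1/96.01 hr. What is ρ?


ρ = λ/μ = 53.26/96.01 = 0.5547

Final: 0.5547


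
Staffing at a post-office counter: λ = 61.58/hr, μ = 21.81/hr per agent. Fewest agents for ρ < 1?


Stability requires cμ > λ ⇔ c > λ/μ.
λ/μ = 61.58/21.81 = 2.8235
Minimum integer c = ⌊2.8235⌋ + 1 = 3
Check: 3·21.81 = 65.43 > 61.58, while 2·21.81 = 43.62 ≤ 61.58

Final: 3 servers


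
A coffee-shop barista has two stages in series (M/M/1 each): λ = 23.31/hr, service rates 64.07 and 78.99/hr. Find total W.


Each node sees arrival rate λ = 23.31/hr (tandem ⇒ throughput preserved).
W₁ = 1/(μ₁−λ) = 1/(64.07−23.31) = 0.02453 hr
W₂ = 1/(μ₂−λ) = 1/(78.99−23.31) = 0.01796 hr
W_total = W₁ + W₂ = 0.02453 + 0.01796 = 0.04249 hr

Final: 0.04249 hr


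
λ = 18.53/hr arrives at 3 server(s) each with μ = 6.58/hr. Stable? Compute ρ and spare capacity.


Total capacity cμ = 3·6.58 = 19.74/hr
ρ = λ/(cμ) = 18.53/19.74 = 0.9387
Stable ⇔ ρ < 1: YES
Spare capacity = cμ − λ = 19.74 − 18.53 = 1.21/hr

Final: ρ = 0.9387; stable; margin = 1.21/hr


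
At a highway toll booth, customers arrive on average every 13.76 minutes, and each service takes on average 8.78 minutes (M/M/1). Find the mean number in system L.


λ = 60/13.76 = 4.3605 /hr
μ = 60/8.78 = 6.8337 /hr
ρ = λ/μ = 4.3605/6.8337 = 0.6381
L = ρ/(1−ρ) = 0.6381/0.3619 = 1.7631

Final: 1.7631


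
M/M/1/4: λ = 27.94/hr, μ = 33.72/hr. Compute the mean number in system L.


ρ = 27.94/33.72 = 0.8286
L = ρ[1 − (K+1)ρ^K + Kρ^(K+1)] / [(1−ρ)(1−ρ^(K+1))]
Numerator: 0.8286·(1 − 5·0.471363 + 4·0.390566) = 0.170233
Denominator: (0.1714)·(0.609434) = 0.104464
L = 0.170233/0.104464 = 1.6296

Final: 1.6296


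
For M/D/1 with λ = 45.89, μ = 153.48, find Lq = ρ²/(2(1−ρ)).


ρ = 45.89/153.48 = 0.2990
M/D/1: Lq = ρ²/(2(1−ρ)) = 0.08940/(2·0.7010) = 0.06377

Final: 0.06377


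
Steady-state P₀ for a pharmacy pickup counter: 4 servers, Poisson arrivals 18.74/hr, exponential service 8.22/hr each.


a = λ/μ = 18.74/8.22 = 2.2798; ρ = a/c = 0.5700
Σ_{k=0}^{3} a^k/k! (terms k=0..3) = 1.00000 + 2.27981 + 2.59876 + 1.97489 = 7.85345
Tail: a^4/(4!(1−ρ)) = 27.01414/(24·0.4300) = 2.61735
P₀ = 1/(7.85345 + 2.61735) = 1/10.47080 = 0.095504

Final: 0.095504


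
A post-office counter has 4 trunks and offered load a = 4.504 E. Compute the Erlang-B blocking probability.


B(c,a) = (a^c/c!) / Σ_{k=0}^{c} a^k/k!
a^4/4! = 17.146769
Σ terms (k=0..4): 1.00000 + 4.50400 + 10.14301 + 15.22804 + 17.14677 = 48.021813
B = 17.146769/48.021813 = 0.357062

Final: 0.357062


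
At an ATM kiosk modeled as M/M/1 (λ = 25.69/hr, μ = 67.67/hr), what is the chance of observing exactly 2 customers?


ρ = 25.69/67.67 = 0.3796
P_n = (1−ρ)·ρ^n = (1 − 0.3796)·0.3796^2 = 0.6204·0.144124 = 0.089409

Final: 0.089409


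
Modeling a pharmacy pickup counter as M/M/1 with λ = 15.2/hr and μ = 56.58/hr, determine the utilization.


ρ = λ/μ = 15.2/56.58 = 0.2686

Final: 0.2686


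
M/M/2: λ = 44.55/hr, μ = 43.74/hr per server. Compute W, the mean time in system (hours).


a = 1.0185; ρ = 0.5093; P₀ = 0.325153
Lq = P₀·a^c·ρ/(c!(1−ρ)²) = 0.35664
Wq = Lq/λ = 0.35664/44.55 = 0.008005 hr
W = Wq + 1/μ = 0.008005 + 0.02286 = 0.03087 hr

Final: 0.03087 hr


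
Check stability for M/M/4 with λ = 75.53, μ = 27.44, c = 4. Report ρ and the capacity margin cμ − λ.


Total capacity cμ = 4·27.44 = 109.76/hr
ρ = λ/(cμ) = 75.53/109.76 = 0.6881
Stable ⇔ ρ < 1: YES
Spare capacity = cμ − λ = 109.76 − 75.53 = 34.23/hr

Final: ρ = 0.6881; stable; margin = 34.23/hr


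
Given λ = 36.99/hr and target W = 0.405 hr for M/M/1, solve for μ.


W = 1/(μ−λ) ⇒ μ − λ = 1/W = 1/0.405 = 2.4691
μ = λ + 1/W = 36.99 + 2.4691 = 39.4591 per hr

Final: 39.4591 /hr


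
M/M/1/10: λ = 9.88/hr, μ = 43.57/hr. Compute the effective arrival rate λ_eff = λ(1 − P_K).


ρ = 0.2268; P_K = (1−ρ)ρ^10/(1−ρ^11) = 0.0000002780
λ_eff = λ(1 − P_K) = 9.88·(1 − 0.0000002780) = 9.88·1.000000 = 9.8800 /hr

Final: 9.8800 /hr


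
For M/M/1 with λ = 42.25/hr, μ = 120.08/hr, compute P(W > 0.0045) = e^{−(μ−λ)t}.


W ~ Exponential(μ−λ) for M/M/1.
μ − λ = 120.08 − 42.25 = 77.8300
P(W > t) = e^{−(μ−λ)t} = e^{−0.3502} = 0.704523

Final: 0.704523


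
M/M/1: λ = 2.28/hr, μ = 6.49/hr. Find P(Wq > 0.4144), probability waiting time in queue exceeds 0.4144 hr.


ρ = 2.28/6.49 = 0.3513
P(Wq > t) = ρ·e^{−(μ−λ)t} = 0.3513·e^{−1.7446}
= 0.3513·0.174711 = 0.061378

Final: 0.061378


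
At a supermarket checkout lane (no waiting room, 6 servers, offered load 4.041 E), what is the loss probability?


B(c,a) = (a^c/c!) / Σ_{k=0}^{c} a^k/k!
a^6/6! = 6.047844
Σ terms (k=0..6): 1.00000 + 4.04100 + 8.16484 + 10.99804 + 11.11077 + 8.97972 + 6.04784 = 50.342219
B = 6.047844/50.342219 = 0.120135

Final: 0.120135


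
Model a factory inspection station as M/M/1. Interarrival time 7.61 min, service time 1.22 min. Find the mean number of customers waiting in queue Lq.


λ = 60/7.61 = 7.8844 /hr
μ = 60/1.22 = 49.1803 /hr
ρ = λ/μ = 7.8844/49.1803 = 0.1603
Lq = ρ²/(1−ρ) = 0.02570/0.8397 = 0.03061

Final: 0.03061


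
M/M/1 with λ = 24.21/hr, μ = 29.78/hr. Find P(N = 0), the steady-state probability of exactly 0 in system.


ρ = 24.21/29.78 = 0.8130
P_n = (1−ρ)·ρ^n = (1 − 0.8130)·0.8130^0 = 0.1870·1.000000 = 0.187038

Final: 0.187038


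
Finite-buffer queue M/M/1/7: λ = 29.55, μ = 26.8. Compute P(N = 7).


ρ = λ/μ = 29.55/26.8 = 1.1026
P_K = (1−ρ)ρ^K/(1−ρ^(K+1)) = (-0.1026·1.981339)/(1 − 2.184648)
= -0.203309/-1.184648 = 0.171620

Final: 0.171620


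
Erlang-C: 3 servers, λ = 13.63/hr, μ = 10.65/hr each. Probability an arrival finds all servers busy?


a = λ/μ = 1.2798; ρ = a/3 = 0.4266
P₀ = 0.269682 (from M/M/c formula)
C(c,a) = [a^c/(c!(1−ρ))]·P₀ = [2.09623/(6·0.5734)]·0.269682
= 0.60930·0.269682 = 0.164318

Final: 0.164318


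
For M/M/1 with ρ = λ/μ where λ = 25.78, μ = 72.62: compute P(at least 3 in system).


ρ = 25.78/72.62 = 0.3550
P(N ≥ n) = ρ^n = 0.3550^3 = 0.044738

Final: 0.044738


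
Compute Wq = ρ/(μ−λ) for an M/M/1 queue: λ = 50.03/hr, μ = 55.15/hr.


ρ = 50.03/55.15 = 0.9072
Wq = ρ/(μ−λ) = 0.9072/(55.15 − 50.03) = 0.9072/5.12 = 0.1772 hr

Final: 0.1772 hr


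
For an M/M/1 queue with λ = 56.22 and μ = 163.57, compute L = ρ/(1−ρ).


ρ = λ/μ = 56.22/163.57 = 0.3437
L = ρ/(1−ρ) = 0.3437/(1 − 0.3437) = 0.3437/0.6563 = 0.5237

Final: 0.5237


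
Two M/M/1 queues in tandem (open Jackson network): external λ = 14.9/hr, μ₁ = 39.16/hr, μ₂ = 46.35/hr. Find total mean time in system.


Each node sees arrival rate λ = 14.9/hr (tandem ⇒ throughput preserved).
W₁ = 1/(μ₁−λ) = 1/(39.16−14.9) = 0.04122 hr
W₂ = 1/(μ₂−λ) = 1/(46.35−14.9) = 0.03180 hr
W_total = W₁ + W₂ = 0.04122 + 0.03180 = 0.07302 hr

Final: 0.07302 hr


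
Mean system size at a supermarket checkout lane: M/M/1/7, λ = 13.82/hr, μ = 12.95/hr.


ρ = 13.82/12.95 = 1.0672
L = ρ[1 − (K+1)ρ^K + Kρ^(K+1)] / [(1−ρ)(1−ρ^(K+1))]
Numerator: 1.0672·(1 − 8·1.576405 + 7·1.682311) = 0.176011
Denominator: (-0.06718)·(-0.682311) = 0.045839
L = 0.176011/0.045839 = 3.8398

Final: 3.8398


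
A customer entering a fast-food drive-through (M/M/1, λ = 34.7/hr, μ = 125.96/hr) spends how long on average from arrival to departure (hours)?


W = 1/(μ−λ) = 1/(125.96 − 34.7) = 1/91.26 = 0.01096 hr

Final: 0.01096 hr


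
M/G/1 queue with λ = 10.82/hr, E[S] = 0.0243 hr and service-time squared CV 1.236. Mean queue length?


ρ = λ·E[S] = 10.82·0.0243 = 0.2629
Lq = ρ²(1+C_s²)/(2(1−ρ)) = 0.06913·(1+1.236)/(2·0.7371)
= 0.06913·2.2360/1.4741 = 0.10486

Final: 0.10486


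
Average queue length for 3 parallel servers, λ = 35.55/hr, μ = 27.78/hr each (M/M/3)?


a = λ/μ = 1.2797; ρ = a/3 = 0.4266
P₀ = 0.269716
Lq = P₀·a^c·ρ / (c!·(1−ρ)²) = 0.269716·2.09567·0.4266/(6·0.32883)
= 0.12221

Final: 0.12221


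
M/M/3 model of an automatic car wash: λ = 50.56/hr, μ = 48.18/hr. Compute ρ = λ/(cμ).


ρ = λ/(cμ) = 50.56/(3·48.18) = 50.56/144.54 = 0.3498

Final: 0.3498


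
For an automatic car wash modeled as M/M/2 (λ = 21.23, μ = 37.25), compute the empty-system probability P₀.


a = λ/μ = 21.23/37.25 = 0.5699; ρ = a/c = 0.2850
Σ_{k=0}^{1} a^k/k! (terms k=0..1) = 1.00000 + 0.56993 = 1.56993
Tail: a^2/(2!(1−ρ)) = 0.32482/(2·0.7150) = 0.22714
P₀ = 1/(1.56993 + 0.22714) = 1/1.79707 = 0.556461

Final: 0.556461


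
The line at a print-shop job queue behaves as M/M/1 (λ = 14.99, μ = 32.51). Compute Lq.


ρ = 14.99/32.51 = 0.4611
Lq = ρ²/(1−ρ) = 0.2126/0.5389 = 0.3945

Final: 0.3945


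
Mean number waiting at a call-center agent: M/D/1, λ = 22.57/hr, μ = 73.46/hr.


ρ = 22.57/73.46 = 0.3072
M/D/1: Lq = ρ²/(2(1−ρ)) = 0.09440/(2·0.6928) = 0.06813

Final: 0.06813


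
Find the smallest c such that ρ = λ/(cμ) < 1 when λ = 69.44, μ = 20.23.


Stability requires cμ > λ ⇔ c > λ/μ.
λ/μ = 69.44/20.23 = 3.4325
Minimum integer c = ⌊3.4325⌋ + 1 = 4
Check: 4·20.23 = 80.92 > 69.44, while 3·20.23 = 60.69 ≤ 69.44

Final: 4 servers


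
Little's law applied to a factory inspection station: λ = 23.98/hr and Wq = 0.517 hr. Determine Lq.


Lq = λWq = 23.98·0.517 = 12.3977

Final: 12.3977


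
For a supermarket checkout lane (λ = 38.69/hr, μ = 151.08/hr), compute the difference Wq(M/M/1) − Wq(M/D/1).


ρ = 38.69/151.08 = 0.2561
Wq(M/M/1) = ρ/(μ−λ) = 0.2561/112.39 = 0.002279 hr
Wq(M/D/1) = ρ/(2(μ−λ)) = 0.001139 hr
Savings = 0.002279 − 0.001139 = 0.001139 hr

Final: 0.001139 hr


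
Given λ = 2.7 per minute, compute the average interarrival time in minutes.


Mean interarrival time = 1/λ = 1/2.7 minute = 0.37037 minute
In minutes: 0.37037 × 1 = 0.3704 min

Final: 0.3704 min


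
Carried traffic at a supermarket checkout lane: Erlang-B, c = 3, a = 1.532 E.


B(3,1.532) = 0.139211 (Erlang-B)
Carried load = a(1 − B) = 1.532·(1 − 0.139211) = 1.532·0.860789 = 1.3187 E

Final: 1.3187 Erlangs


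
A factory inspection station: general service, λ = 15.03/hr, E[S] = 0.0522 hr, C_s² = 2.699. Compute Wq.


ρ = λ·E[S] = 15.03·0.0522 = 0.7846
E[S²] = E[S]²(1+C_s²) = 0.0522²·(1+2.699) = 0.010079
Wq = λ·E[S²]/(2(1−ρ)) = 15.03·0.010079/(2·0.2154) = 0.35159 hr

Final: 0.35159 hr


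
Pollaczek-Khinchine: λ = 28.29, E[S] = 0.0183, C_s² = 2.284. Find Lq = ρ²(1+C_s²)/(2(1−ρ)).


ρ = λ·E[S] = 28.29·0.0183 = 0.5177
Lq = ρ²(1+C_s²)/(2(1−ρ)) = 0.2680·(1+2.284)/(2·0.4823)
= 0.2680·3.2840/0.9646 = 0.91249

Final: 0.91249


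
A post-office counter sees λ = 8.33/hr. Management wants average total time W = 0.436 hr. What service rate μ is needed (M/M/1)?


W = 1/(μ−λ) ⇒ μ − λ = 1/W = 1/0.436 = 2.2936
μ = λ + 1/W = 8.33 + 2.2936 = 10.6236 per hr

Final: 10.6236 /hr


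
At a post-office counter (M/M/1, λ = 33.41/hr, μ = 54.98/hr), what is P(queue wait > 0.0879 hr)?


ρ = 33.41/54.98 = 0.6077
P(Wq > t) = ρ·e^{−(μ−λ)t} = 0.6077·e^{−1.8960}
= 0.6077·0.150168 = 0.091253

Final: 0.091253


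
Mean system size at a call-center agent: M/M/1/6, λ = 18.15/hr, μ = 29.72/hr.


ρ = 18.15/29.72 = 0.6107
L = ρ[1 − (K+1)ρ^K + Kρ^(K+1)] / [(1−ρ)(1−ρ^(K+1))]
Numerator: 0.6107·(1 − 7·0.051876 + 6·0.031681) = 0.505019
Denominator: (0.3893)·(0.968319) = 0.376967
L = 0.505019/0.376967 = 1.3397

Final: 1.3397


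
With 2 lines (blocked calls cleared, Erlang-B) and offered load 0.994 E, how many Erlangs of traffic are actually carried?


B(2,0.994) = 0.198559 (Erlang-B)
Carried load = a(1 − B) = 0.994·(1 − 0.198559) = 0.994·0.801441 = 0.7966 E

Final: 0.7966 Erlangs


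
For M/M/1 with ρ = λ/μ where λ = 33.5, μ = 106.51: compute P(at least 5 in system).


ρ = 33.5/106.51 = 0.3145
P(N ≥ n) = ρ^n = 0.3145^5 = 0.003078

Final: 0.003078


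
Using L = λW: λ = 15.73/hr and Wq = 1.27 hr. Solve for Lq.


Lq = λWq = 15.73·1.27 = 19.9771

Final: 19.9771


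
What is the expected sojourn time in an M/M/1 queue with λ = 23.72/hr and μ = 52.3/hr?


W = 1/(μ−λ) = 1/(52.3 − 23.72) = 1/28.58 = 0.03499 hr

Final: 0.03499 hr


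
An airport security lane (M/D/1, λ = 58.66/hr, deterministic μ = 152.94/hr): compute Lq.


ρ = 58.66/152.94 = 0.3835
M/D/1: Lq = ρ²/(2(1−ρ)) = 0.1471/(2·0.6165) = 0.11932

Final: 0.11932


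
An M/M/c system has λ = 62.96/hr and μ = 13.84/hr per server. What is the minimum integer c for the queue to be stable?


Stability requires cμ > λ ⇔ c > λ/μ.
λ/μ = 62.96/13.84 = 4.5491
Minimum integer c = ⌊4.5491⌋ + 1 = 5
Check: 5·13.84 = 69.20 > 62.96, while 4·13.84 = 55.36 ≤ 62.96

Final: 5 servers


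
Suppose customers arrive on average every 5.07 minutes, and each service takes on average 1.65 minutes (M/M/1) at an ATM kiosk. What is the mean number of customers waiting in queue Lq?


λ = 60/5.07 = 11.8343 /hr
μ = 60/1.65 = 36.3636 /hr
ρ = λ/μ = 11.8343/36.3636 = 0.3254
Lq = ρ²/(1−ρ) = 0.1059/0.6746 = 0.1570

Final: 0.1570


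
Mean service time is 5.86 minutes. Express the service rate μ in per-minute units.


μ = 1/(service time) in consistent units.
1 minute = 1 min, so μ = 1/5.86 = 0.1706 per minute

Final: 0.1706 /min


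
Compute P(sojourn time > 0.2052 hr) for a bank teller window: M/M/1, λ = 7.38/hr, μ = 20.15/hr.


W ~ Exponential(μ−λ) for M/M/1.
μ − λ = 20.15 − 7.38 = 12.7700
P(W > t) = e^{−(μ−λ)t} = e^{−2.6204} = 0.072773

Final: 0.072773


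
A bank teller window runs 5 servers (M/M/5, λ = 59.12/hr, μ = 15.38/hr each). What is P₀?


a = λ/μ = 59.12/15.38 = 3.8440; ρ = a/c = 0.7688
Σ_{k=0}^{4} a^k/k! (terms k=0..4) = 1.00000 + 3.84395 + 7.38799 + 9.46636 + 9.09706 = 30.79536
Tail: a^5/(5!(1−ρ)) = 839.24826/(120·0.2312) = 30.24850
P₀ = 1/(30.79536 + 30.24850) = 1/61.04386 = 0.016382

Final: 0.016382


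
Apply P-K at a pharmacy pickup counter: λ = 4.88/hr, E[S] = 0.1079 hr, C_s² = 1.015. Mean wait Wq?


ρ = λ·E[S] = 4.88·0.1079 = 0.5266
E[S²] = E[S]²(1+C_s²) = 0.1079²·(1+1.015) = 0.023459
Wq = λ·E[S²]/(2(1−ρ)) = 4.88·0.023459/(2·0.4734) = 0.12090 hr

Final: 0.12090 hr


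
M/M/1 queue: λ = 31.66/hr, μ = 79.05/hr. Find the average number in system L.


ρ = λ/μ = 31.66/79.05 = 0.4005
L = ρ/(1−ρ) = 0.4005/(1 − 0.4005) = 0.4005/0.5995 = 0.6681

Final: 0.6681


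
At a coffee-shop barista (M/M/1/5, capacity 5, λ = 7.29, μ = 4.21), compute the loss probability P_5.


ρ = λ/μ = 7.29/4.21 = 1.7316
P_K = (1−ρ)ρ^K/(1−ρ^(K+1)) = (-0.7316·15.567797)/(1 − 26.957064)
= -11.389267/-25.957064 = 0.438773

Final: 0.438773


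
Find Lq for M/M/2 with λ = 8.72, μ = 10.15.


a = λ/μ = 0.8591; ρ = a/2 = 0.4296
P₀ = 0.399035
Lq = P₀·a^c·ρ / (c!·(1−ρ)²) = 0.399035·0.73808·0.4296/(2·0.32541)
= 0.19439

Final: 0.19439


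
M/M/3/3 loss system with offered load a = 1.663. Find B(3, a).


B(c,a) = (a^c/c!) / Σ_{k=0}^{c} a^k/k!
a^3/3! = 0.766524
Σ terms (k=0..3): 1.00000 + 1.66300 + 1.38278 + 0.76652 = 4.812308
B = 0.766524/4.812308 = 0.159284

Final: 0.159284


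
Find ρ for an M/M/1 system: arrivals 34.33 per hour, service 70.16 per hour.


ρ = λ/μ = 34.33/70.16 = 0.4893

Final: 0.4893


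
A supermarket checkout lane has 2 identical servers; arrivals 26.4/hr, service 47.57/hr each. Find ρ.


ρ = λ/(cμ) = 26.4/(2·47.57) = 26.4/95.14 = 0.2775

Final: 0.2775


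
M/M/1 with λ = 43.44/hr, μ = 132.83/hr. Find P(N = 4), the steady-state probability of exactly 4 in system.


ρ = 43.44/132.83 = 0.3270
P_n = (1−ρ)·ρ^n = (1 − 0.3270)·0.3270^4 = 0.6730·0.011439 = 0.007698

Final: 0.007698


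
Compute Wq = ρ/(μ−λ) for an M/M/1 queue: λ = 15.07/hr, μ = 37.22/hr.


ρ = 15.07/37.22 = 0.4049
Wq = ρ/(μ−λ) = 0.4049/(37.22 − 15.07) = 0.4049/22.15 = 0.01828 hr

Final: 0.01828 hr


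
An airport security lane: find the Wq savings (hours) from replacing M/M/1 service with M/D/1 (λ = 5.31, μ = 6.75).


ρ = 5.31/6.75 = 0.7867
Wq(M/M/1) = ρ/(μ−λ) = 0.7867/1.44 = 0.54630 hr
Wq(M/D/1) = ρ/(2(μ−λ)) = 0.27315 hr
Savings = 0.54630 − 0.27315 = 0.27315 hr

Final: 0.27315 hr


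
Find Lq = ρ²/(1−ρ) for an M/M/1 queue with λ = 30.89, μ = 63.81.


ρ = 30.89/63.81 = 0.4841
Lq = ρ²/(1−ρ) = 0.2343/0.5159 = 0.4542

Final: 0.4542


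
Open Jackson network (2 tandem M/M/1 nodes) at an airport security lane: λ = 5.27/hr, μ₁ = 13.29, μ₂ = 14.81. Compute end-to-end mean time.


Each node sees arrival rate λ = 5.27/hr (tandem ⇒ throughput preserved).
W₁ = 1/(μ₁−λ) = 1/(13.29−5.27) = 0.12469 hr
W₂ = 1/(μ₂−λ) = 1/(14.81−5.27) = 0.10482 hr
W_total = W₁ + W₂ = 0.12469 + 0.10482 = 0.22951 hr

Final: 0.22951 hr


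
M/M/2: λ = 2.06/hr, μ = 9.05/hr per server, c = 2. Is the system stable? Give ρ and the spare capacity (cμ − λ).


Total capacity cμ = 2·9.05 = 18.10/hr
ρ = λ/(cμ) = 2.06/18.10 = 0.1138
Stable ⇔ ρ < 1: YES
Spare capacity = cμ − λ = 18.10 − 2.06 = 16.04/hr

Final: ρ = 0.1138; stable; margin = 16.04/hr


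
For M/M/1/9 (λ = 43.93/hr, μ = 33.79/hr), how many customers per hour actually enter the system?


ρ = 1.3001; P_K = (1−ρ)ρ^9/(1−ρ^10) = 0.248861
λ_eff = λ(1 − P_K) = 43.93·(1 − 0.248861) = 43.93·0.751139 = 32.9975 /hr

Final: 32.9975 /hr


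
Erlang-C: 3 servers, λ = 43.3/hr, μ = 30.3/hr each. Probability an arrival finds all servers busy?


a = λ/μ = 1.4290; ρ = a/3 = 0.4763
P₀ = 0.228364 (from M/M/c formula)
C(c,a) = [a^c/(c!(1−ρ))]·P₀ = [2.91834/(6·0.5237)]·0.228364
= 0.92884·0.228364 = 0.212114

Final: 0.212114


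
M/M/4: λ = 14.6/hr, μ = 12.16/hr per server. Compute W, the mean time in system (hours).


a = 1.2007; ρ = 0.3002; P₀ = 0.299971
Lq = P₀·a^c·ρ/(c!(1−ρ)²) = 0.01592
Wq = Lq/λ = 0.01592/14.6 = 0.001090 hr
W = Wq + 1/μ = 0.001090 + 0.08224 = 0.08333 hr

Final: 0.08333 hr


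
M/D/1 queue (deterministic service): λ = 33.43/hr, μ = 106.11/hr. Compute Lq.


ρ = 33.43/106.11 = 0.3151
M/D/1: Lq = ρ²/(2(1−ρ)) = 0.09926/(2·0.6849) = 0.07246

Final: 0.07246


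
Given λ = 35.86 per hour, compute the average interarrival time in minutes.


Mean interarrival time = 1/λ = 1/35.86 hour = 0.02789 hour
In minutes: 0.02789 × 60 = 1.6732 min

Final: 1.6732 min


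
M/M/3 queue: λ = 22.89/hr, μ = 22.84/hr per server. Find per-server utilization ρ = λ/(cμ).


ρ = λ/(cμ) = 22.89/(3·22.84) = 22.89/68.52 = 0.3341

Final: 0.3341


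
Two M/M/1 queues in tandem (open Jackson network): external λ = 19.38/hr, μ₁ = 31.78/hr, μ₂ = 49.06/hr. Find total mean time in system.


Each node sees arrival rate λ = 19.38/hr (tandem ⇒ throughput preserved).
W₁ = 1/(μ₁−λ) = 1/(31.78−19.38) = 0.08065 hr
W₂ = 1/(μ₂−λ) = 1/(49.06−19.38) = 0.03369 hr
W_total = W₁ + W₂ = 0.08065 + 0.03369 = 0.11434 hr

Final: 0.11434 hr


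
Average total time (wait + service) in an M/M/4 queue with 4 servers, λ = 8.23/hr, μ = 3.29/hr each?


a = 2.5015; ρ = 0.6254; P₀ = 0.073559
Lq = P₀·a^c·ρ/(c!(1−ρ)²) = 0.53481
Wq = Lq/λ = 0.53481/8.23 = 0.06498 hr
W = Wq + 1/μ = 0.06498 + 0.30395 = 0.36893 hr

Final: 0.36893 hr


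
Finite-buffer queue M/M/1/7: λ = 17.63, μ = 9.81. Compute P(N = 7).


ρ = λ/μ = 17.63/9.81 = 1.7971
P_K = (1−ρ)ρ^K/(1−ρ^(K+1)) = (-0.7971·60.545676)/(1 − 108.809406)
= -48.263730/-107.809406 = 0.447676

Final: 0.447676


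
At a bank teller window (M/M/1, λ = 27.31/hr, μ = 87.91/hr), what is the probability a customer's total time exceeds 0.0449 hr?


W ~ Exponential(μ−λ) for M/M/1.
μ − λ = 87.91 − 27.31 = 60.6000
P(W > t) = e^{−(μ−λ)t} = e^{−2.7209} = 0.065813

Final: 0.065813


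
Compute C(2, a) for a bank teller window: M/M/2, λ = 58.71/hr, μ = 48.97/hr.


a = λ/μ = 1.1989; ρ = a/2 = 0.5994
P₀ = 0.250431 (from M/M/c formula)
C(c,a) = [a^c/(c!(1−ρ))]·P₀ = [1.43735/(2·0.4006)]·0.250431
= 1.79422·0.250431 = 0.449328

Final: 0.449328


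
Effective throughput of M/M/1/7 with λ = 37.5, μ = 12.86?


ρ = 2.9160; P_K = (1−ρ)ρ^7/(1−ρ^8) = 0.657192
λ_eff = λ(1 − P_K) = 37.5·(1 − 0.657192) = 37.5·0.342808 = 12.8553 /hr

Final: 12.8553 /hr


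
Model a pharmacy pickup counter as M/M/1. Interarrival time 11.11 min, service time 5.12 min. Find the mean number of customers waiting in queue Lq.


λ = 60/11.11 = 5.4005 /hr
μ = 60/5.12 = 11.7188 /hr
ρ = λ/μ = 5.4005/11.7188 = 0.4608
Lq = ρ²/(1−ρ) = 0.2124/0.5392 = 0.3939

Final: 0.3939


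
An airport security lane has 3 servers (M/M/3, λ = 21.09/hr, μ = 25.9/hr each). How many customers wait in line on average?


a = λ/μ = 0.8143; ρ = a/3 = 0.2714
P₀ = 0.440659
Lq = P₀·a^c·ρ / (c!·(1−ρ)²) = 0.440659·0.53992·0.2714/(6·0.53082)
= 0.02028

Final: 0.02028


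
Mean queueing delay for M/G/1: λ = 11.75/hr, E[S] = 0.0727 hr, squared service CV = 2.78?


ρ = λ·E[S] = 11.75·0.0727 = 0.8542
E[S²] = E[S]²(1+C_s²) = 0.0727²·(1+2.78) = 0.019978
Wq = λ·E[S²]/(2(1−ρ)) = 11.75·0.019978/(2·0.1458) = 0.80517 hr

Final: 0.80517 hr


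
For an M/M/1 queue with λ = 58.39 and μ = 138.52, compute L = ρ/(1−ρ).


ρ = λ/μ = 58.39/138.52 = 0.4215
L = ρ/(1−ρ) = 0.4215/(1 − 0.4215) = 0.4215/0.5785 = 0.7287

Final: 0.7287


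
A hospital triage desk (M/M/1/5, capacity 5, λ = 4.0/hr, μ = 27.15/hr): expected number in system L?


ρ = 4.0/27.15 = 0.1473
L = ρ[1 − (K+1)ρ^K + Kρ^(K+1)] / [(1−ρ)(1−ρ^(K+1))]
Numerator: 0.1473·(1 − 6·0.00006941 + 5·0.00001023) = 0.147276
Denominator: (0.8527)·(0.999990) = 0.852662
L = 0.147276/0.852662 = 0.1727

Final: 0.1727


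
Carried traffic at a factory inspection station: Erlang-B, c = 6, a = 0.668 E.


B(6,0.668) = 0.00006327 (Erlang-B)
Carried load = a(1 − B) = 0.668·(1 − 0.00006327) = 0.668·0.999937 = 0.6680 E

Final: 0.6680 Erlangs


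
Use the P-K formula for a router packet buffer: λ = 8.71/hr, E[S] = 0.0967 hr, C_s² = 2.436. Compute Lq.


ρ = λ·E[S] = 8.71·0.0967 = 0.8423
Lq = ρ²(1+C_s²)/(2(1−ρ)) = 0.7094·(1+2.436)/(2·0.1577)
= 0.7094·3.4360/0.3155 = 7.72614

Final: 7.72614


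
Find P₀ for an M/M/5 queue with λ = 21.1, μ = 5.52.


a = λ/μ = 21.1/5.52 = 3.8225; ρ = a/c = 0.7645
Σ_{k=0}^{4} a^k/k! (terms k=0..4) = 1.00000 + 3.82246 + 7.30561 + 9.30848 + 8.89533 = 30.33189
Tail: a^5/(5!(1−ρ)) = 816.05022/(120·0.2355) = 28.87562
P₀ = 1/(30.33189 + 28.87562) = 1/59.20752 = 0.016890

Final: 0.016890


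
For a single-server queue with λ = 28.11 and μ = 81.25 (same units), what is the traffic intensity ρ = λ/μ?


ρ = λ/μ = 28.11/81.25 = 0.3460

Final: 0.3460


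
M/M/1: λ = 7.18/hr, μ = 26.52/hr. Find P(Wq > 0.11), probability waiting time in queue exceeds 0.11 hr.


ρ = 7.18/26.52 = 0.2707
P(Wq > t) = ρ·e^{−(μ−λ)t} = 0.2707·e^{−2.1274}
= 0.2707·0.119147 = 0.032258

Final: 0.032258


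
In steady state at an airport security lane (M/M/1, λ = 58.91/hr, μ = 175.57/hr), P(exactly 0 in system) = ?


ρ = 58.91/175.57 = 0.3355
P_n = (1−ρ)·ρ^n = (1 − 0.3355)·0.3355^0 = 0.6645·1.000000 = 0.664464

Final: 0.664464


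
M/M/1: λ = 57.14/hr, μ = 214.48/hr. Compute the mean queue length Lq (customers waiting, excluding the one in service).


ρ = 57.14/214.48 = 0.2664
Lq = ρ²/(1−ρ) = 0.07098/0.7336 = 0.09675

Final: 0.09675


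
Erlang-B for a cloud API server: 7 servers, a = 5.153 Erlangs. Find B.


B(c,a) = (a^c/c!) / Σ_{k=0}^{c} a^k/k!
a^7/7! = 19.142139
Σ terms (k=0..7): 1.00000 + 5.15300 + 13.27670 + 22.80495 + 29.37848 + 30.27746 + 26.00329 + 19.14214 = 147.036032
B = 19.142139/147.036032 = 0.130187

Final: 0.130187


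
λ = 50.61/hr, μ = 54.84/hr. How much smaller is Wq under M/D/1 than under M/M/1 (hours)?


ρ = 50.61/54.84 = 0.9229
Wq(M/M/1) = ρ/(μ−λ) = 0.9229/4.23 = 0.21817 hr
Wq(M/D/1) = ρ/(2(μ−λ)) = 0.10909 hr
Savings = 0.21817 − 0.10909 = 0.10909 hr

Final: 0.10909 hr


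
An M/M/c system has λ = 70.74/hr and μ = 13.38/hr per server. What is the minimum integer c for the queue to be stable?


Stability requires cμ > λ ⇔ c > λ/μ.
λ/μ = 70.74/13.38 = 5.2870
Minimum integer c = ⌊5.2870⌋ + 1 = 6
Check: 6·13.38 = 80.28 > 70.74, while 5·13.38 = 66.90 ≤ 70.74

Final: 6 servers


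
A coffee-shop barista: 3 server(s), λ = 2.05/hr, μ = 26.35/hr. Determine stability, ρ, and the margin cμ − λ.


Total capacity cμ = 3·26.35 = 79.05/hr
ρ = λ/(cμ) = 2.05/79.05 = 0.02593
Stable ⇔ ρ < 1: YES
Spare capacity = cμ − λ = 79.05 − 2.05 = 77.00/hr

Final: ρ = 0.02593; stable; margin = 77.00/hr


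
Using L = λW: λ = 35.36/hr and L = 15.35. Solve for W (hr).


W = L/λ = 15.35/35.36 = 0.4341 hr

Final: 0.4341 hr


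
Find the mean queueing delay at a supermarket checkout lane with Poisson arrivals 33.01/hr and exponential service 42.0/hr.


ρ = 33.01/42.0 = 0.7860
Wq = ρ/(μ−λ) = 0.7860/(42.0 − 33.01) = 0.7860/8.99 = 0.08743 hr

Final: 0.08743 hr


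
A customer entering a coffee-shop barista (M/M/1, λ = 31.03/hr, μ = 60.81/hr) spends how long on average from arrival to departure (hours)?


W = 1/(μ−λ) = 1/(60.81 − 31.03) = 1/29.78 = 0.03358 hr

Final: 0.03358 hr


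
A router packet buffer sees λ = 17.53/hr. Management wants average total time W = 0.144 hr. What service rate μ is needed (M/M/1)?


W = 1/(μ−λ) ⇒ μ − λ = 1/W = 1/0.144 = 6.9444
μ = λ + 1/W = 17.53 + 6.9444 = 24.4744 per hr

Final: 24.4744 /hr


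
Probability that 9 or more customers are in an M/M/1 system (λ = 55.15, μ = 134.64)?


ρ = 55.15/134.64 = 0.4096
P(N ≥ n) = ρ^n = 0.4096^9 = 0.0003246

Final: 0.0003246


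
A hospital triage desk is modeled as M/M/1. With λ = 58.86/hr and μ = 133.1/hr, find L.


ρ = λ/μ = 58.86/133.1 = 0.4422
L = ρ/(1−ρ) = 0.4422/(1 − 0.4422) = 0.4422/0.5578 = 0.7928

Final: 0.7928


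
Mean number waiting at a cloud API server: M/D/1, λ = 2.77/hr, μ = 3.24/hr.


ρ = 2.77/3.24 = 0.8549
M/D/1: Lq = ρ²/(2(1−ρ)) = 0.7309/(2·0.1451) = 2.51934

Final: 2.51934


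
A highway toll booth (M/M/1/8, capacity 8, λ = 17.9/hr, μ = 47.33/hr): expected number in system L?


ρ = 17.9/47.33 = 0.3782
L = ρ[1 − (K+1)ρ^K + Kρ^(K+1)] / [(1−ρ)(1−ρ^(K+1))]
Numerator: 0.3782·(1 − 9·0.0004185 + 8·0.0001583) = 0.377250
Denominator: (0.6218)·(0.999842) = 0.621706
L = 0.377250/0.621706 = 0.6068

Final: 0.6068
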